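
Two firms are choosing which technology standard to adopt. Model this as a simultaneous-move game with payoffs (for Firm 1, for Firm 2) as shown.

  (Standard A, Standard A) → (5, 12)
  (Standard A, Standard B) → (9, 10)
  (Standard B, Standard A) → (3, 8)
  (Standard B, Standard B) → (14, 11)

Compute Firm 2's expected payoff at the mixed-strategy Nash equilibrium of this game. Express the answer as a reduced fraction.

52/5

Firm 1 mixes with probability p on Standard A, chosen so Firm 2 is indifferent: 12p + 8(1−p) = 10p + 11(1−p) gives p = 3/5.
Firm 2's expected payoff is 12·3/5 + 8·2/5 = 52/5.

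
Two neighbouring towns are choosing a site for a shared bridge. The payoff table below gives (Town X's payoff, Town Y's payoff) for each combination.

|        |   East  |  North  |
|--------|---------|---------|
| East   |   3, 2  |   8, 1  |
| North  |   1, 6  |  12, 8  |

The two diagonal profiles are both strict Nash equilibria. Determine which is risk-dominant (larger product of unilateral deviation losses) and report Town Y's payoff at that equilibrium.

8

At both East: Town X loses 3 − 1 = 2 by deviating; Town Y loses 2 − 1 = 1. Product = 2·1 = 2.
At both North: Town X loses 12 − 8 = 4 by deviating; Town Y loses 8 − 6 = 2. Product = 4·2 = 8.
8 > 2, so both North is risk-dominant. Town Y's payoff there is 8.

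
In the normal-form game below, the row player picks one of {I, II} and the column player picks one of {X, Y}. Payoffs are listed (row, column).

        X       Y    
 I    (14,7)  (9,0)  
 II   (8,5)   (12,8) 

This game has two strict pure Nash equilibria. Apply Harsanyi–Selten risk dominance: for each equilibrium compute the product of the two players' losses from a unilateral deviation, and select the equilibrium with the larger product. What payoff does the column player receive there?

At (I, X): the row player loses 14 − 8 = 6 by deviating; the column player loses 7 − 0 = 7. Product = 6·7 = 42.
At (II, Y): the row player loses 12 − 9 = 3 by deviating; the column player loses 8 − 5 = 3. Product = 3·3 = 9.
42 > 9, so (I, X) is risk-dominant. The column player's payoff there is 7.

7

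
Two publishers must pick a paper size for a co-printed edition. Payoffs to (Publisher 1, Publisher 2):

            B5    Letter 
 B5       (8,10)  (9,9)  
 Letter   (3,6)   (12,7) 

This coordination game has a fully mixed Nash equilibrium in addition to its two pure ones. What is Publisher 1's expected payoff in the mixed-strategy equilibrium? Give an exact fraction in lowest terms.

Publisher 2 mixes with probability q on B5, chosen so Publisher 1 is indifferent: 8q + 9(1−q) = 3q + 12(1−q) gives q = 3/8.
Publisher 1's expected payoff (from either row, since indifferent) is 8·3/8 + 9·5/8 = 69/8.

69/8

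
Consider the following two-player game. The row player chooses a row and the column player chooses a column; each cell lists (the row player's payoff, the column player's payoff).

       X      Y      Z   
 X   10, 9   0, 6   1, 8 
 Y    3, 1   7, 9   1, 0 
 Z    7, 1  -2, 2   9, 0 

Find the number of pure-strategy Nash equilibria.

2

Both X: the row player gets 10 (best alternative 7); the column player gets 9 (best alternative 8). Neither deviates — NE.
Both Y: the row player gets 7 (best alternative 0); the column player gets 9 (best alternative 1). Neither deviates — NE.
Both Z is not a NE: the column player would switch to Y (2 > 0).
No other cell survives both best-response checks, so there are 2 pure NE.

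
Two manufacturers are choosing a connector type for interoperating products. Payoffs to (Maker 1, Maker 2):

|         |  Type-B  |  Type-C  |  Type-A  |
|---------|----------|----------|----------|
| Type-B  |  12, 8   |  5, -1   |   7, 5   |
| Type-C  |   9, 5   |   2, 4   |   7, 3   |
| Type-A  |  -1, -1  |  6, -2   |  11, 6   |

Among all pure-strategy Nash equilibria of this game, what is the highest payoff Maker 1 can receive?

Both Type-B is a pure NE (Maker 1: 12 ≥ 9; Maker 2: 8 ≥ 5). Maker 1 gets 12.
Both Type-A is a pure NE (Maker 1: 11 ≥ 7; Maker 2: 6 ≥ -1). Maker 1 gets 11.
Every other cell has a profitable deviation for at least one player. Highest of {12, 11} is 12.

12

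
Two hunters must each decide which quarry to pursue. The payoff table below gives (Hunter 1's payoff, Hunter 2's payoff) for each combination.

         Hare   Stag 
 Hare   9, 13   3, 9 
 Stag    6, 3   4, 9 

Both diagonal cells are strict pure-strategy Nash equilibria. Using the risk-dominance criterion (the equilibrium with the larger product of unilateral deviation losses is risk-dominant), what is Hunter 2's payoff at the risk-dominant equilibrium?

13

At both Hare: Hunter 1 loses 9 − 6 = 3 by deviating; Hunter 2 loses 13 − 9 = 4. Product = 3·4 = 12.
At both Stag: Hunter 1 loses 4 − 3 = 1 by deviating; Hunter 2 loses 9 − 3 = 6. Product = 1·6 = 6.
12 > 6, so both Hare is risk-dominant. Hunter 2's payoff there is 13.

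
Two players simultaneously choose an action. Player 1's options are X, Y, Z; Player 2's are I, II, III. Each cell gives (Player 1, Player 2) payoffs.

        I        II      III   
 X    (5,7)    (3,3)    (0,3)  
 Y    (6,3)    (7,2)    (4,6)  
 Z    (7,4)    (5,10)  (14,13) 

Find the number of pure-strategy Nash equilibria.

(Z, III): Player 1 gets 14 (best alternative 4); Player 2 gets 13 (best alternative 10). Neither deviates — NE.
(Y, II) is not a NE: Player 2 would switch to III (6 > 2).
No other cell survives both best-response checks, so there is 1 pure NE.

1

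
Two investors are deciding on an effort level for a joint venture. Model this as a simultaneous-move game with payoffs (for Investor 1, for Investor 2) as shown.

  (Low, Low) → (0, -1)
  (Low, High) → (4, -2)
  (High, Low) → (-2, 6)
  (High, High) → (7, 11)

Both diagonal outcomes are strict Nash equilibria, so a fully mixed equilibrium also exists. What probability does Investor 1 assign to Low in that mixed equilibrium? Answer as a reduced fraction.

5/6

Investor 1's mix p on Low must make Investor 2 indifferent between Low and High.
Investor 2's payoff from Low: (-1)p + 6(1−p). From High: (-2)p + 11(1−p).
Set equal: 1p = 5(1−p) → p = 5/6.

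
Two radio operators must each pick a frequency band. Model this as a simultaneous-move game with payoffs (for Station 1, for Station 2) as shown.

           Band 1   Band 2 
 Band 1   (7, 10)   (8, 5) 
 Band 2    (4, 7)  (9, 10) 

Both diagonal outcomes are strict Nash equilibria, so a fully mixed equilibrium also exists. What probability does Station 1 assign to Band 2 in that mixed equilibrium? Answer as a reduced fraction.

5/8

Station 1's mix p on Band 1 must make Station 2 indifferent between Band 1 and Band 2.
Station 2's payoff from Band 1: 10p + 7(1−p). From Band 2: 5p + 10(1−p).
Set equal: 5p = 3(1−p) → p = 3/8.
Probability on Band 2 is 1 − 3/8 = 5/8.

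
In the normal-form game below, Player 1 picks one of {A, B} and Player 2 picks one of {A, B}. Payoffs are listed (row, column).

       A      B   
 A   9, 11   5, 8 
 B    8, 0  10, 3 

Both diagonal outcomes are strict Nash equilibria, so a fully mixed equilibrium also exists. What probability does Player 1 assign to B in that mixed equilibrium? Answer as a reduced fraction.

1/2

Player 1's mix p on A must make Player 2 indifferent between A and B.
Player 2's payoff from A: 11p + 0(1−p). From B: 8p + 3(1−p).
Set equal: 3p = 3(1−p) → p = 3/6 = 1/2.
Probability on B is 1 − 1/2 = 1/2.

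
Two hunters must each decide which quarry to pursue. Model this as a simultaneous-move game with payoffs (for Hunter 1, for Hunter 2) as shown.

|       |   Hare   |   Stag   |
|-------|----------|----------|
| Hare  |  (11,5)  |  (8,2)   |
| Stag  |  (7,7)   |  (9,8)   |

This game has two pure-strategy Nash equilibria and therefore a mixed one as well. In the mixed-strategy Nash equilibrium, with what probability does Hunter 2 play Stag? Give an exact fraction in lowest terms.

4/5

Hunter 2's mix q on Hare must make Hunter 1 indifferent between Hare and Stag.
Hunter 1's payoff from Hare: 11q + 8(1−q). From Stag: 7q + 9(1−q).
Set equal: 4q = 1(1−q) → q = 1/5.
Probability on Stag is 1 − 1/5 = 4/5.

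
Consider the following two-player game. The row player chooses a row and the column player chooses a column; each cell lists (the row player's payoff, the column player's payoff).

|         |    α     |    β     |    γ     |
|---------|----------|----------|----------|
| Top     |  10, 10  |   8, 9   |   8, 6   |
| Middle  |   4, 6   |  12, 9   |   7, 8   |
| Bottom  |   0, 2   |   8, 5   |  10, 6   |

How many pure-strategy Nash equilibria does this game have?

(Top, α): the row player gets 10 (best alternative 4); the column player gets 10 (best alternative 9). Neither deviates — NE.
(Middle, β): the row player gets 12 (best alternative 8); the column player gets 9 (best alternative 8). Neither deviates — NE.
(Bottom, γ): the row player gets 10 (best alternative 8); the column player gets 6 (best alternative 5). Neither deviates — NE.
(Bottom, α) is not a NE: the row player would switch to Top (10 > 0).
No other cell survives both best-response checks, so there are 3 pure NE.

3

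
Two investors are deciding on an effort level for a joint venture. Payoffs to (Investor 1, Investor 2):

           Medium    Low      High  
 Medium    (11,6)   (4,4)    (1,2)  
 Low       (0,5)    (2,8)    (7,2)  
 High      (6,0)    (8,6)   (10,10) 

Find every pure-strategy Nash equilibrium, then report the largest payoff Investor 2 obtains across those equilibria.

10

Both Medium is a pure NE (Investor 1: 11 ≥ 6; Investor 2: 6 ≥ 4). Investor 2 gets 6.
Both High is a pure NE (Investor 1: 10 ≥ 7; Investor 2: 10 ≥ 6). Investor 2 gets 10.
Every other cell has a profitable deviation for at least one player. Highest of {6, 10} is 10.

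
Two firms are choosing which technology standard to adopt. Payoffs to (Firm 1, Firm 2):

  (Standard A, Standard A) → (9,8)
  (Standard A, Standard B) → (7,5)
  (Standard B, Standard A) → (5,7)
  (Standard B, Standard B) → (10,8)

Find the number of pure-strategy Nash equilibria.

Both Standard A: Firm 1 gets 9 (best alternative 5); Firm 2 gets 8 (best alternative 5). Neither deviates — NE.
Both Standard B: Firm 1 gets 10 (best alternative 7); Firm 2 gets 8 (best alternative 7). Neither deviates — NE.
(Standard B, Standard A) is not a NE: Firm 1 would switch to Standard A (9 > 5).
No other cell survives both best-response checks, so there are 2 pure NE.

2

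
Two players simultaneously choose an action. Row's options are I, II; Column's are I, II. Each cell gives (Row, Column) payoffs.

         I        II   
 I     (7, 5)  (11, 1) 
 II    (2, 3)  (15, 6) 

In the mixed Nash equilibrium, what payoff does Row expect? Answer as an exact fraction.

Column mixes with probability q on I, chosen so Row is indifferent: 7q + 11(1−q) = 2q + 15(1−q) gives q = 4/9.
Row's expected payoff (from either row, since indifferent) is 7·4/9 + 11·5/9 = 83/9.

83/9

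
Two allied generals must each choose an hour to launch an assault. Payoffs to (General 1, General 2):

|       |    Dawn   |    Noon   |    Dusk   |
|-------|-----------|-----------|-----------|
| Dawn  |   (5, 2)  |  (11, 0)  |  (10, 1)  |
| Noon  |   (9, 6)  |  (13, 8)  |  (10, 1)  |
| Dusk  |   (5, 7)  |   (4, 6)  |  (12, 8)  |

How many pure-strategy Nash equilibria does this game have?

Both Noon: General 1 gets 13 (best alternative 11); General 2 gets 8 (best alternative 6). Neither deviates — NE.
Both Dusk: General 1 gets 12 (best alternative 10); General 2 gets 8 (best alternative 7). Neither deviates — NE.
Both Dawn is not a NE: General 1 would switch to Noon (9 > 5).
No other cell survives both best-response checks, so there are 2 pure NE.

2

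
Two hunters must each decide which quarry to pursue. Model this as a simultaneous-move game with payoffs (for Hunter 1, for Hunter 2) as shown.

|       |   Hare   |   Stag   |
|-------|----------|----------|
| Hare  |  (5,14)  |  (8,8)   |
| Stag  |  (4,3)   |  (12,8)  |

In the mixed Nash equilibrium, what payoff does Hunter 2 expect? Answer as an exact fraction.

Hunter 1 mixes with probability p on Hare, chosen so Hunter 2 is indifferent: 14p + 3(1−p) = 8p + 8(1−p) gives p = 5/11.
Hunter 2's expected payoff is 14·5/11 + 3·6/11 = 8.

8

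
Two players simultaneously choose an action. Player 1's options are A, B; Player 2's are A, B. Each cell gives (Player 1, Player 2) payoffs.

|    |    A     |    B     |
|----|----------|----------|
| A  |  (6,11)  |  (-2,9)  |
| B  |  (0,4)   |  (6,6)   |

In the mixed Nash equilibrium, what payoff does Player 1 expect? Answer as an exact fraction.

Player 2 mixes with probability q on A, chosen so Player 1 is indifferent: 6q + (-2)(1−q) = 0q + 6(1−q) gives q = 4/7.
Player 1's expected payoff (from either row, since indifferent) is 6·4/7 + (-2)·3/7 = 18/7.

18/7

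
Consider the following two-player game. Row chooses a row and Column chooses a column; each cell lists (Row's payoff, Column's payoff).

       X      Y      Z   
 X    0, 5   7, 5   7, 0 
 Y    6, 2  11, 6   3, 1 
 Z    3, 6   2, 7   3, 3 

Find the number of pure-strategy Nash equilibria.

1

Both Y: Row gets 11 (best alternative 7); Column gets 6 (best alternative 2). Neither deviates — NE.
Both X is not a NE: Row would switch to Y (6 > 0).
No other cell survives both best-response checks, so there is 1 pure NE.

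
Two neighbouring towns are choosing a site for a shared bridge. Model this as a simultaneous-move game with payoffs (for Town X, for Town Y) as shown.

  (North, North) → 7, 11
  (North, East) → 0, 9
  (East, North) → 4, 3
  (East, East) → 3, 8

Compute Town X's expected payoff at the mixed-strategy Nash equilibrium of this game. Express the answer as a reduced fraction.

7/2

Town Y mixes with probability q on North, chosen so Town X is indifferent: 7q + 0(1−q) = 4q + 3(1−q) gives q = 1/2.
Town X's expected payoff (from either row, since indifferent) is 7·1/2 + 0·1/2 = 7/2.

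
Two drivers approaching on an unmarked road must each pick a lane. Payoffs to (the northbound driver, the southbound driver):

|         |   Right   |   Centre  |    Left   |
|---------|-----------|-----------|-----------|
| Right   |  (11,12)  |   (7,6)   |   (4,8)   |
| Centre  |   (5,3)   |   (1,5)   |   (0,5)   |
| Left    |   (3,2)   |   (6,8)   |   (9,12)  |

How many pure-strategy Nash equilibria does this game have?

Both Right: the northbound driver gets 11 (best alternative 5); the southbound driver gets 12 (best alternative 8). Neither deviates — NE.
Both Left: the northbound driver gets 9 (best alternative 4); the southbound driver gets 12 (best alternative 8). Neither deviates — NE.
Both Centre is not a NE: the northbound driver would switch to Right (7 > 1).
No other cell survives both best-response checks, so there are 2 pure NE.

2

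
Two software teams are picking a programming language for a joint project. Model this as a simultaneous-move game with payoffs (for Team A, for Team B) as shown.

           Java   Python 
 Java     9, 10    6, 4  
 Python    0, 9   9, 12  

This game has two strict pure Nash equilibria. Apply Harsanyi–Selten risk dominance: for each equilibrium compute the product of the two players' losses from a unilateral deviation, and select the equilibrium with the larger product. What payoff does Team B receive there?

At both Java: Team A loses 9 − 0 = 9 by deviating; Team B loses 10 − 4 = 6. Product = 9·6 = 54.
At both Python: Team A loses 9 − 6 = 3 by deviating; Team B loses 12 − 9 = 3. Product = 3·3 = 9.
54 > 9, so both Java is risk-dominant. Team B's payoff there is 10.

10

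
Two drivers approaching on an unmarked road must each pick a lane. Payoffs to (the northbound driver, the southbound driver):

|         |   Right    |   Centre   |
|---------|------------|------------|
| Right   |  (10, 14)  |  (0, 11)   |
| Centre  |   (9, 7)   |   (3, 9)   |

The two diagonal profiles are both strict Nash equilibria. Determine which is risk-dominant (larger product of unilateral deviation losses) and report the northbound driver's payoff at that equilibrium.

3

At both Right: the northbound driver loses 10 − 9 = 1 by deviating; the southbound driver loses 14 − 11 = 3. Product = 1·3 = 3.
At both Centre: the northbound driver loses 3 − 0 = 3 by deviating; the southbound driver loses 9 − 7 = 2. Product = 3·2 = 6.
6 > 3, so both Centre is risk-dominant. The northbound driver's payoff there is 3.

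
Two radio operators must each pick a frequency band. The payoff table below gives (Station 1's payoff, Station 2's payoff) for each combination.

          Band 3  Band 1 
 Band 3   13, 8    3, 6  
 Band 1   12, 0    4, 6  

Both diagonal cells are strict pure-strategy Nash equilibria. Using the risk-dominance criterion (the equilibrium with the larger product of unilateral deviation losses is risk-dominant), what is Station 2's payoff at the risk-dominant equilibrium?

6

At both Band 3: Station 1 loses 13 − 12 = 1 by deviating; Station 2 loses 8 − 6 = 2. Product = 1·2 = 2.
At both Band 1: Station 1 loses 4 − 3 = 1 by deviating; Station 2 loses 6 − 0 = 6. Product = 1·6 = 6.
6 > 2, so both Band 1 is risk-dominant. Station 2's payoff there is 6.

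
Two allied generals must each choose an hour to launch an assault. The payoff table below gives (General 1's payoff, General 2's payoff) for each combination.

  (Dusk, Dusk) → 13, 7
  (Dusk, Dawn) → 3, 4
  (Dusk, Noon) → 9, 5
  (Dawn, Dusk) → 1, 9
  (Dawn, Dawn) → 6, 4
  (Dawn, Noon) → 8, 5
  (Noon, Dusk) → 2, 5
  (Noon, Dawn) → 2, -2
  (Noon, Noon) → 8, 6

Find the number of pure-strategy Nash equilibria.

1

Both Dusk: General 1 gets 13 (best alternative 2); General 2 gets 7 (best alternative 5). Neither deviates — NE.
Both Dawn is not a NE: General 2 would switch to Dusk (9 > 4).
No other cell survives both best-response checks, so there is 1 pure NE.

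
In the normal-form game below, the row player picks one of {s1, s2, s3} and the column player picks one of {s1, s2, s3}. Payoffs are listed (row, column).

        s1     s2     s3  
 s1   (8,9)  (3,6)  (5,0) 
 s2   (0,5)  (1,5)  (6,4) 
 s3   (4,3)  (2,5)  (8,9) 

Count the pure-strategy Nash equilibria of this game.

Both s1: the row player gets 8 (best alternative 4); the column player gets 9 (best alternative 6). Neither deviates — NE.
Both s3: the row player gets 8 (best alternative 6); the column player gets 9 (best alternative 5). Neither deviates — NE.
Both s2 is not a NE: the row player would switch to s1 (3 > 1).
No other cell survives both best-response checks, so there are 2 pure NE.

2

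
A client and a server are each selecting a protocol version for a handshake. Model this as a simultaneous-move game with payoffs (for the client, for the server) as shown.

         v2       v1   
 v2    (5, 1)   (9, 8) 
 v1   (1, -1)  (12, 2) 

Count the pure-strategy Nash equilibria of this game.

1

Both v1: the client gets 12 (best alternative 9); the server gets 2 (best alternative -1). Neither deviates — NE.
Both v2 is not a NE: the server would switch to v1 (8 > 1).
No other cell survives both best-response checks, so there is 1 pure NE.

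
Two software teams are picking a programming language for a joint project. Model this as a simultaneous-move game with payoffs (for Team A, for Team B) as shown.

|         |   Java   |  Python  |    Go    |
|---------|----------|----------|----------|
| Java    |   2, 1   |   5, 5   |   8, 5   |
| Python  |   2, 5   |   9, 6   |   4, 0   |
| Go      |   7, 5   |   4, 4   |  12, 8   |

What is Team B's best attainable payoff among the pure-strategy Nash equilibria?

8

Both Python is a pure NE (Team A: 9 ≥ 5; Team B: 6 ≥ 5). Team B gets 6.
Both Go is a pure NE (Team A: 12 ≥ 8; Team B: 8 ≥ 5). Team B gets 8.
Every other cell has a profitable deviation for at least one player. Highest of {6, 8} is 8.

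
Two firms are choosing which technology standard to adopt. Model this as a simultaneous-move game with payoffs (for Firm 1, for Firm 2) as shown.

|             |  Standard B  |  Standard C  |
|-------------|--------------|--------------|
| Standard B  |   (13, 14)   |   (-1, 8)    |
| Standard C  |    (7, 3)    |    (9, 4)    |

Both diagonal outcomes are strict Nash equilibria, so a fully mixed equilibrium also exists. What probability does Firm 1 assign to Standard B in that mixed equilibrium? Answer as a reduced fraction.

1/7

Firm 1's mix p on Standard B must make Firm 2 indifferent between Standard B and Standard C.
Firm 2's payoff from Standard B: 14p + 3(1−p). From Standard C: 8p + 4(1−p).
Set equal: 6p = 1(1−p) → p = 1/7.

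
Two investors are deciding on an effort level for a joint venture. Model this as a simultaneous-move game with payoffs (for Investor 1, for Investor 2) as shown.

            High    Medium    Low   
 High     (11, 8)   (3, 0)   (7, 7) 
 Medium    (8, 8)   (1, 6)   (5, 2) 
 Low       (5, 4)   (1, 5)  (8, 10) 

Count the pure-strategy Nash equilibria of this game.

2

Both High: Investor 1 gets 11 (best alternative 8); Investor 2 gets 8 (best alternative 7). Neither deviates — NE.
Both Low: Investor 1 gets 8 (best alternative 7); Investor 2 gets 10 (best alternative 5). Neither deviates — NE.
Both Medium is not a NE: Investor 1 would switch to High (3 > 1).
No other cell survives both best-response checks, so there are 2 pure NE.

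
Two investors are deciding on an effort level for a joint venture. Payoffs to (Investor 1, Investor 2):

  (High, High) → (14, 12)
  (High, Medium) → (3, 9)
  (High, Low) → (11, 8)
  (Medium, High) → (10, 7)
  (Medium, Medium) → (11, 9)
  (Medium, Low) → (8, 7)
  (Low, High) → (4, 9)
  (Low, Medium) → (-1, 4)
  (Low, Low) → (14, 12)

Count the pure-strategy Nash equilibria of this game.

3

Both High: Investor 1 gets 14 (best alternative 10); Investor 2 gets 12 (best alternative 9). Neither deviates — NE.
Both Medium: Investor 1 gets 11 (best alternative 3); Investor 2 gets 9 (best alternative 7). Neither deviates — NE.
Both Low: Investor 1 gets 14 (best alternative 11); Investor 2 gets 12 (best alternative 9). Neither deviates — NE.
(High, Low) is not a NE: Investor 1 would switch to Low (14 > 11).
No other cell survives both best-response checks, so there are 3 pure NE.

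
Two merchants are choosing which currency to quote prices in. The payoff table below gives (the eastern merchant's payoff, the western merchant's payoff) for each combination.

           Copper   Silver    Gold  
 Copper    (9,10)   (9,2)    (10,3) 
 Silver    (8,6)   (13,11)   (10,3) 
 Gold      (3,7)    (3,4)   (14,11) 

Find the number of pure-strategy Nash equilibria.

Both Copper: the eastern merchant gets 9 (best alternative 8); the western merchant gets 10 (best alternative 3). Neither deviates — NE.
Both Silver: the eastern merchant gets 13 (best alternative 9); the western merchant gets 11 (best alternative 6). Neither deviates — NE.
Both Gold: the eastern merchant gets 14 (best alternative 10); the western merchant gets 11 (best alternative 7). Neither deviates — NE.
(Copper, Silver) is not a NE: the eastern merchant would switch to Silver (13 > 9).
No other cell survives both best-response checks, so there are 3 pure NE.

3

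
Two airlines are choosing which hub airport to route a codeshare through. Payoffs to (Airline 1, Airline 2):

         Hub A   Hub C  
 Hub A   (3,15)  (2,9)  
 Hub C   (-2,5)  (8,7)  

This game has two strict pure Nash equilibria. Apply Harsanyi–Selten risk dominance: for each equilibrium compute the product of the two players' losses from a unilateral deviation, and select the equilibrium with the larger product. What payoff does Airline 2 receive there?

15

At both Hub A: Airline 1 loses 3 − (-2) = 5 by deviating; Airline 2 loses 15 − 9 = 6. Product = 5·6 = 30.
At both Hub C: Airline 1 loses 8 − 2 = 6 by deviating; Airline 2 loses 7 − 5 = 2. Product = 6·2 = 12.
30 > 12, so both Hub A is risk-dominant. Airline 2's payoff there is 15.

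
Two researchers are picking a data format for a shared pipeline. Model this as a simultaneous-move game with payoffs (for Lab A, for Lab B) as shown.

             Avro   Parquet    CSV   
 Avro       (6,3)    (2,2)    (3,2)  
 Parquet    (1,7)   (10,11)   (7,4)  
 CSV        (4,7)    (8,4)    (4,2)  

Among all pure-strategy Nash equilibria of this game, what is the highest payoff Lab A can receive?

10

Both Avro is a pure NE (Lab A: 6 ≥ 4; Lab B: 3 ≥ 2). Lab A gets 6.
Both Parquet is a pure NE (Lab A: 10 ≥ 8; Lab B: 11 ≥ 7). Lab A gets 10.
Every other cell has a profitable deviation for at least one player. Highest of {6, 10} is 10.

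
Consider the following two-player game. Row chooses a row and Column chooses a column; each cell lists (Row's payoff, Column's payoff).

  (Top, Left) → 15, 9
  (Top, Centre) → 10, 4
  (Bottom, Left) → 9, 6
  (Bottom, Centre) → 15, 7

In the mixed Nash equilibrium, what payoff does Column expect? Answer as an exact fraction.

Row mixes with probability p on Top, chosen so Column is indifferent: 9p + 6(1−p) = 4p + 7(1−p) gives p = 1/6.
Column's expected payoff is 9·1/6 + 6·5/6 = 13/2.

13/2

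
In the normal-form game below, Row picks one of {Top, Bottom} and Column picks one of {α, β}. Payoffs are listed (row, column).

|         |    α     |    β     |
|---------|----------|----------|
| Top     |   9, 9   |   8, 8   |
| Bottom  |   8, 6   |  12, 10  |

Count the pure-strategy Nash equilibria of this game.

(Top, α): Row gets 9 (best alternative 8); Column gets 9 (best alternative 8). Neither deviates — NE.
(Bottom, β): Row gets 12 (best alternative 8); Column gets 10 (best alternative 6). Neither deviates — NE.
(Top, β) is not a NE: Row would switch to Bottom (12 > 8).
No other cell survives both best-response checks, so there are 2 pure NE.

2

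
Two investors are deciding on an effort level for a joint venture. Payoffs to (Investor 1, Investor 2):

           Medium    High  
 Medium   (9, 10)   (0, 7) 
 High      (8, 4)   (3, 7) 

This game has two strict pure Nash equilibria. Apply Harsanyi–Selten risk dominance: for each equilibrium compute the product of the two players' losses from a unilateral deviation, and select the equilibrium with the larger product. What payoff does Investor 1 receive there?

At both Medium: Investor 1 loses 9 − 8 = 1 by deviating; Investor 2 loses 10 − 7 = 3. Product = 1·3 = 3.
At both High: Investor 1 loses 3 − 0 = 3 by deviating; Investor 2 loses 7 − 4 = 3. Product = 3·3 = 9.
9 > 3, so both High is risk-dominant. Investor 1's payoff there is 3.

3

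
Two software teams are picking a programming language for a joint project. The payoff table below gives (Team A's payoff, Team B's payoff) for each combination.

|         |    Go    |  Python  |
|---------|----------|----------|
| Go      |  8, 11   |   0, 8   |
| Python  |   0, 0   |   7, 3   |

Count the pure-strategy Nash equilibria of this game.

2

Both Go: Team A gets 8 (best alternative 0); Team B gets 11 (best alternative 8). Neither deviates — NE.
Both Python: Team A gets 7 (best alternative 0); Team B gets 3 (best alternative 0). Neither deviates — NE.
(Go, Python) is not a NE: Team A would switch to Python (7 > 0).
No other cell survives both best-response checks, so there are 2 pure NE.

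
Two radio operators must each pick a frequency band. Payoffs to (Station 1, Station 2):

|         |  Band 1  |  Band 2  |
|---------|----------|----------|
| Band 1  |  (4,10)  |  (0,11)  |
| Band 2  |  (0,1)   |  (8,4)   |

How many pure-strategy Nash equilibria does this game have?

Both Band 2: Station 1 gets 8 (best alternative 0); Station 2 gets 4 (best alternative 1). Neither deviates — NE.
Both Band 1 is not a NE: Station 2 would switch to Band 2 (11 > 10).
No other cell survives both best-response checks, so there is 1 pure NE.

1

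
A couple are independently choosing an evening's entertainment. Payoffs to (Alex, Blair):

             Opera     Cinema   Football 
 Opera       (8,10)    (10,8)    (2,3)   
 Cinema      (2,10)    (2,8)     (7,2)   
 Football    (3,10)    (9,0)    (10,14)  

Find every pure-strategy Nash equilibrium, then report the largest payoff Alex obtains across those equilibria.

10

Both Opera is a pure NE (Alex: 8 ≥ 3; Blair: 10 ≥ 8). Alex gets 8.
Both Football is a pure NE (Alex: 10 ≥ 7; Blair: 14 ≥ 10). Alex gets 10.
Every other cell has a profitable deviation for at least one player. Highest of {8, 10} is 10.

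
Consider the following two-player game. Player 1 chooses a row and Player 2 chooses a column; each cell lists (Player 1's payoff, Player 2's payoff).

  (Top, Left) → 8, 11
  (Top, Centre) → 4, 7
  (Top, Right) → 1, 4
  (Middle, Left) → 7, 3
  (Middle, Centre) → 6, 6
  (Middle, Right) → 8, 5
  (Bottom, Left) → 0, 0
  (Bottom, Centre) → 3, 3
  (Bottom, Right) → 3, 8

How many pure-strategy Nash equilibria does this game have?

(Top, Left): Player 1 gets 8 (best alternative 7); Player 2 gets 11 (best alternative 7). Neither deviates — NE.
(Middle, Centre): Player 1 gets 6 (best alternative 4); Player 2 gets 6 (best alternative 5). Neither deviates — NE.
(Bottom, Right) is not a NE: Player 1 would switch to Middle (8 > 3).
No other cell survives both best-response checks, so there are 2 pure NE.

2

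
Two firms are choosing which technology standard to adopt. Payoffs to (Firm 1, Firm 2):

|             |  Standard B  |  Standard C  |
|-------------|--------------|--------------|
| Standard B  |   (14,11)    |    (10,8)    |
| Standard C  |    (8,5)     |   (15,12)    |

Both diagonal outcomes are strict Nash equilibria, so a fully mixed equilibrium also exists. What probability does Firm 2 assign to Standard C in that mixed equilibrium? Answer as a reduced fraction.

Firm 2's mix q on Standard B must make Firm 1 indifferent between Standard B and Standard C.
Firm 1's payoff from Standard B: 14q + 10(1−q). From Standard C: 8q + 15(1−q).
Set equal: 6q = 5(1−q) → q = 5/11.
Probability on Standard C is 1 − 5/11 = 6/11.

6/11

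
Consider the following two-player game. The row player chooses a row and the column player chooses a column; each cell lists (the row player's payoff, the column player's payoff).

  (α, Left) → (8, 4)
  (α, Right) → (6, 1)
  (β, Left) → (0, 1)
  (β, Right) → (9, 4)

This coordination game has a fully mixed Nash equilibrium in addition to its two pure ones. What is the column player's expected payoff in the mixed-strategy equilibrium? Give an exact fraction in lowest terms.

The row player mixes with probability p on α, chosen so the column player is indifferent: 4p + 1(1−p) = 1p + 4(1−p) gives p = 1/2.
The column player's expected payoff is 4·1/2 + 1·1/2 = 5/2.

5/2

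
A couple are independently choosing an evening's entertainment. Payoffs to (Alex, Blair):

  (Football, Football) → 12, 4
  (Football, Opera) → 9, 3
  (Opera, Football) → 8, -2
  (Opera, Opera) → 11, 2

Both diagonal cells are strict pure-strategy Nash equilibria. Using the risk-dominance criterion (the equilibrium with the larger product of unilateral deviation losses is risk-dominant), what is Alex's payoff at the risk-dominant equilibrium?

11

At both Football: Alex loses 12 − 8 = 4 by deviating; Blair loses 4 − 3 = 1. Product = 4·1 = 4.
At both Opera: Alex loses 11 − 9 = 2 by deviating; Blair loses 2 − (-2) = 4. Product = 2·4 = 8.
8 > 4, so both Opera is risk-dominant. Alex's payoff there is 11.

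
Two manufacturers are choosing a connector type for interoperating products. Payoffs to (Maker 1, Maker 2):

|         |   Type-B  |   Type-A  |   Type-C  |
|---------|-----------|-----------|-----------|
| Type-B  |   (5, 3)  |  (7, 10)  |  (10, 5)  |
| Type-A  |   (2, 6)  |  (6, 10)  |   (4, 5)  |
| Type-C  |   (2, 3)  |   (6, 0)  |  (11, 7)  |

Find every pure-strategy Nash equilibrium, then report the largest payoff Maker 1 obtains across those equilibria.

11

(Type-B, Type-A) is a pure NE (Maker 1: 7 ≥ 6; Maker 2: 10 ≥ 5). Maker 1 gets 7.
Both Type-C is a pure NE (Maker 1: 11 ≥ 10; Maker 2: 7 ≥ 3). Maker 1 gets 11.
Every other cell has a profitable deviation for at least one player. Highest of {7, 11} is 11.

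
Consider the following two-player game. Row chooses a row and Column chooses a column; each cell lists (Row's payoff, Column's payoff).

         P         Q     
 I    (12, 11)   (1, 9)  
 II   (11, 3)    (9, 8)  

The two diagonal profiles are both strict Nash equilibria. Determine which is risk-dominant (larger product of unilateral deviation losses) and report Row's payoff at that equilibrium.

At (I, P): Row loses 12 − 11 = 1 by deviating; Column loses 11 − 9 = 2. Product = 1·2 = 2.
At (II, Q): Row loses 9 − 1 = 8 by deviating; Column loses 8 − 3 = 5. Product = 8·5 = 40.
40 > 2, so (II, Q) is risk-dominant. Row's payoff there is 9.

9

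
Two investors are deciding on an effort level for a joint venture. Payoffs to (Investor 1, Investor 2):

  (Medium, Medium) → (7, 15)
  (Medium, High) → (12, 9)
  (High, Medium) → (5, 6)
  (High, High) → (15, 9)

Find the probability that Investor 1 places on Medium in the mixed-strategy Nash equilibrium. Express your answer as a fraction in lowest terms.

1/3

Investor 1's mix p on Medium must make Investor 2 indifferent between Medium and High.
Investor 2's payoff from Medium: 15p + 6(1−p). From High: 9p + 9(1−p).
Set equal: 6p = 3(1−p) → p = 3/9 = 1/3.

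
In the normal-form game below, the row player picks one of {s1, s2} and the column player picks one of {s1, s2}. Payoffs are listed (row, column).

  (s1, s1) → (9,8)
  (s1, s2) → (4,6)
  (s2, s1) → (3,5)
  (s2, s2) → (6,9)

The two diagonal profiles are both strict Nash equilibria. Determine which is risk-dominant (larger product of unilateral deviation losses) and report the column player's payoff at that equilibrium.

At both s1: the row player loses 9 − 3 = 6 by deviating; the column player loses 8 − 6 = 2. Product = 6·2 = 12.
At both s2: the row player loses 6 − 4 = 2 by deviating; the column player loses 9 − 5 = 4. Product = 2·4 = 8.
12 > 8, so both s1 is risk-dominant. The column player's payoff there is 8.

8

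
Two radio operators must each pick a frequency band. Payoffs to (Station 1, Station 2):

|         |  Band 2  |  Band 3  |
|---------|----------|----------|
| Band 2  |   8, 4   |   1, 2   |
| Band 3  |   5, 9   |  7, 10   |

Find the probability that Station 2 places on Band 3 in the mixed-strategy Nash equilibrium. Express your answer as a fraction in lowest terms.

1/3

Station 2's mix q on Band 2 must make Station 1 indifferent between Band 2 and Band 3.
Station 1's payoff from Band 2: 8q + 1(1−q). From Band 3: 5q + 7(1−q).
Set equal: 3q = 6(1−q) → q = 6/9 = 2/3.
Probability on Band 3 is 1 − 2/3 = 1/3.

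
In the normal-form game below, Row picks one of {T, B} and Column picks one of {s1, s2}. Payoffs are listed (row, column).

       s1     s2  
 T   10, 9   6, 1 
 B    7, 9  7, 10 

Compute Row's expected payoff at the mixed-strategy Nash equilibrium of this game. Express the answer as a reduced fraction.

7

Column mixes with probability q on s1, chosen so Row is indifferent: 10q + 6(1−q) = 7q + 7(1−q) gives q = 1/4.
Row's expected payoff (from either row, since indifferent) is 10·1/4 + 6·3/4 = 7.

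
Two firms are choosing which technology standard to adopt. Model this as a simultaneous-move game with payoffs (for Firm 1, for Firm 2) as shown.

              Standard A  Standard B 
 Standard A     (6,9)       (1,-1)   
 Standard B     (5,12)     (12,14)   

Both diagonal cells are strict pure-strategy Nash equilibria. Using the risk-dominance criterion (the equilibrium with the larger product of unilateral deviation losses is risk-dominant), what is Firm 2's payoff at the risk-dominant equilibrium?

14

At both Standard A: Firm 1 loses 6 − 5 = 1 by deviating; Firm 2 loses 9 − (-1) = 10. Product = 1·10 = 10.
At both Standard B: Firm 1 loses 12 − 1 = 11 by deviating; Firm 2 loses 14 − 12 = 2. Product = 11·2 = 22.
22 > 10, so both Standard B is risk-dominant. Firm 2's payoff there is 14.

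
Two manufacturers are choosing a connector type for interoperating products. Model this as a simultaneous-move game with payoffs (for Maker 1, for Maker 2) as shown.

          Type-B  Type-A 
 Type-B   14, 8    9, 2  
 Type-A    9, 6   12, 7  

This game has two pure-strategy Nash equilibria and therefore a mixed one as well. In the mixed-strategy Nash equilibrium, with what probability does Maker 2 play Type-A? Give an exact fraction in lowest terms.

5/8

Maker 2's mix q on Type-B must make Maker 1 indifferent between Type-B and Type-A.
Maker 1's payoff from Type-B: 14q + 9(1−q). From Type-A: 9q + 12(1−q).
Set equal: 5q = 3(1−q) → q = 3/8.
Probability on Type-A is 1 − 3/8 = 5/8.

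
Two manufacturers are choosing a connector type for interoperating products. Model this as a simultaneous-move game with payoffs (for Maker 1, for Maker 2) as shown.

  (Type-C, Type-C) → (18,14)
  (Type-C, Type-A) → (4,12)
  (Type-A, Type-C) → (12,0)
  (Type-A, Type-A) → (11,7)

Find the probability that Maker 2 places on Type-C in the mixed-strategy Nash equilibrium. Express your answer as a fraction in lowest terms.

7/13

Maker 2's mix q on Type-C must make Maker 1 indifferent between Type-C and Type-A.
Maker 1's payoff from Type-C: 18q + 4(1−q). From Type-A: 12q + 11(1−q).
Set equal: 6q = 7(1−q) → q = 7/13.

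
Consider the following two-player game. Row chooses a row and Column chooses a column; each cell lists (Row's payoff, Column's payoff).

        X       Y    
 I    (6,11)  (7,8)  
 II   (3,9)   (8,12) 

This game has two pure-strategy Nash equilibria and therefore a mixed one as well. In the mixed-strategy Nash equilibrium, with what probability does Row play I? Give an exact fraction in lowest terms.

Row's mix p on I must make Column indifferent between X and Y.
Column's payoff from X: 11p + 9(1−p). From Y: 8p + 12(1−p).
Set equal: 3p = 3(1−p) → p = 3/6 = 1/2.

1/2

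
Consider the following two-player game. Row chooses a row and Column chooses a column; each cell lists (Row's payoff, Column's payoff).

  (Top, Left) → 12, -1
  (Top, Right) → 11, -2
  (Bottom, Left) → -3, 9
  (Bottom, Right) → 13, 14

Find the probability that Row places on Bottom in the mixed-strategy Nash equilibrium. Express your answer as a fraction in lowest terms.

1/6

Row's mix p on Top must make Column indifferent between Left and Right.
Column's payoff from Left: (-1)p + 9(1−p). From Right: (-2)p + 14(1−p).
Set equal: 1p = 5(1−p) → p = 5/6.
Probability on Bottom is 1 − 5/6 = 1/6.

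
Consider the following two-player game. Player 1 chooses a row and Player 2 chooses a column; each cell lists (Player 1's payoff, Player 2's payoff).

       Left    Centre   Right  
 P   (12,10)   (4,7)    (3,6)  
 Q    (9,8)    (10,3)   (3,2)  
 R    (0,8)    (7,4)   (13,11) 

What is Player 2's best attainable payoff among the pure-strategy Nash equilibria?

(P, Left) is a pure NE (Player 1: 12 ≥ 9; Player 2: 10 ≥ 7). Player 2 gets 10.
(R, Right) is a pure NE (Player 1: 13 ≥ 3; Player 2: 11 ≥ 8). Player 2 gets 11.
Every other cell has a profitable deviation for at least one player. Highest of {10, 11} is 11.

11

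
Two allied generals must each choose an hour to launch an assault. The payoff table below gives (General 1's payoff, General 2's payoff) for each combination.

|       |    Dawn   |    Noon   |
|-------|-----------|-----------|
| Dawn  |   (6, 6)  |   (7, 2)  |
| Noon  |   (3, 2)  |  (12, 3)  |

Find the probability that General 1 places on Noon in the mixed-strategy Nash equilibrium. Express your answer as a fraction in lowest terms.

4/5

General 1's mix p on Dawn must make General 2 indifferent between Dawn and Noon.
General 2's payoff from Dawn: 6p + 2(1−p). From Noon: 2p + 3(1−p).
Set equal: 4p = 1(1−p) → p = 1/5.
Probability on Noon is 1 − 1/5 = 4/5.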